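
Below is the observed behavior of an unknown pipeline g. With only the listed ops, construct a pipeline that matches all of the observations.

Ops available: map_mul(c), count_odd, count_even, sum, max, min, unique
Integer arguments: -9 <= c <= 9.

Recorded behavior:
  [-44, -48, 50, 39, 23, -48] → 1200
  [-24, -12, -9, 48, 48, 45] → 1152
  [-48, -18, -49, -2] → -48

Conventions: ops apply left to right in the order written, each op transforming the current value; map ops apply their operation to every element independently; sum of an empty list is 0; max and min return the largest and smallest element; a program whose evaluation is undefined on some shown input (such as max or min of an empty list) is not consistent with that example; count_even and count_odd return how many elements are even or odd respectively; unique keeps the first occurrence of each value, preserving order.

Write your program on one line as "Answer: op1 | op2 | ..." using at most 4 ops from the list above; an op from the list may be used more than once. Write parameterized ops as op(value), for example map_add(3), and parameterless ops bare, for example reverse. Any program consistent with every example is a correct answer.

map_mul(-3) | map_mul(-8) | max

Check, running the answer program on each example:
  [-44, -48, 50, 39, 23, -48] -> [132, 144, -150, -117, -69, 144] -> [-1056, -1152, 1200, 936, 552, -1152] -> 1200
  [-24, -12, -9, 48, 48, 45] -> [72, 36, 27, -144, -144, -135] -> [-576, -288, -216, 1152, 1152, 1080] -> 1152
  [-48, -18, -49, -2] -> [144, 54, 147, 6] -> [-1152, -432, -1176, -48] -> -48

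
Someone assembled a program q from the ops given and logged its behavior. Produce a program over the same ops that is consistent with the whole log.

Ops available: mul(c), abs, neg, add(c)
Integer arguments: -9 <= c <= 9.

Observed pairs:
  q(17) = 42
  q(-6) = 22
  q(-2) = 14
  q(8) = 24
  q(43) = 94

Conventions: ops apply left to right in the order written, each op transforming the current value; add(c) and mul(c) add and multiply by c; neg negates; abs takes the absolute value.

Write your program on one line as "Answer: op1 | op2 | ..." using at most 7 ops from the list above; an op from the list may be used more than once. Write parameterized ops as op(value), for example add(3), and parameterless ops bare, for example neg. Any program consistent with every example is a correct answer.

mul(-2) | add(4) | neg | add(3) | abs | add(9)

Check, running the answer program on each example:
  17 -> -34 -> -30 -> 30 -> 33 -> 33 -> 42
  -6 -> 12 -> 16 -> -16 -> -13 -> 13 -> 22
  -2 -> 4 -> 8 -> -8 -> -5 -> 5 -> 14
  8 -> -16 -> -12 -> 12 -> 15 -> 15 -> 24
  43 -> -86 -> -82 -> 82 -> 85 -> 85 -> 94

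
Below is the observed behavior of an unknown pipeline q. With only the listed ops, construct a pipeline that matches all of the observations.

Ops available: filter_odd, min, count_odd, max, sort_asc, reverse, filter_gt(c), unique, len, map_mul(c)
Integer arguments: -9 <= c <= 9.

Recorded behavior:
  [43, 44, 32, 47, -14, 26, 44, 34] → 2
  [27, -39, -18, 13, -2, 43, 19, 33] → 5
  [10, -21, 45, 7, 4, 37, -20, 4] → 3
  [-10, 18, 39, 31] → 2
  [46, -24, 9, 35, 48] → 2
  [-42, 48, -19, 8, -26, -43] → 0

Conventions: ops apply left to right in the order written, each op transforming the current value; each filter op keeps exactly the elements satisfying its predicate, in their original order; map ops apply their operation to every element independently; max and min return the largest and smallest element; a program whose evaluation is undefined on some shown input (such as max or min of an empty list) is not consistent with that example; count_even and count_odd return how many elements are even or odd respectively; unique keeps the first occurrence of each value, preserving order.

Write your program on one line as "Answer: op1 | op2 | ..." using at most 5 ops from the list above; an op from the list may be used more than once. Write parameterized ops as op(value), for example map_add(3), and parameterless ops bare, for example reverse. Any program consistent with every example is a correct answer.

filter_gt(1) | reverse | unique | reverse | count_odd

Check, running the answer program on each example:
  [43, 44, 32, 47, -14, 26, 44, 34] -> [43, 44, 32, 47, 26, 44, 34] -> [34, 44, 26, 47, 32, 44, 43] -> [34, 44, 26, 47, 32, 43] -> [43, 32, 47, 26, 44, 34] -> 2
  [27, -39, -18, 13, -2, 43, 19, 33] -> [27, 13, 43, 19, 33] -> [33, 19, 43, 13, 27] -> [33, 19, 43, 13, 27] -> [27, 13, 43, 19, 33] -> 5
  [10, -21, 45, 7, 4, 37, -20, 4] -> [10, 45, 7, 4, 37, 4] -> [4, 37, 4, 7, 45, 10] -> [4, 37, 7, 45, 10] -> [10, 45, 7, 37, 4] -> 3
  [-10, 18, 39, 31] -> [18, 39, 31] -> [31, 39, 18] -> [31, 39, 18] -> [18, 39, 31] -> 2
  [46, -24, 9, 35, 48] -> [46, 9, 35, 48] -> [48, 35, 9, 46] -> [48, 35, 9, 46] -> [46, 9, 35, 48] -> 2
  [-42, 48, -19, 8, -26, -43] -> [48, 8] -> [8, 48] -> [8, 48] -> [48, 8] -> 0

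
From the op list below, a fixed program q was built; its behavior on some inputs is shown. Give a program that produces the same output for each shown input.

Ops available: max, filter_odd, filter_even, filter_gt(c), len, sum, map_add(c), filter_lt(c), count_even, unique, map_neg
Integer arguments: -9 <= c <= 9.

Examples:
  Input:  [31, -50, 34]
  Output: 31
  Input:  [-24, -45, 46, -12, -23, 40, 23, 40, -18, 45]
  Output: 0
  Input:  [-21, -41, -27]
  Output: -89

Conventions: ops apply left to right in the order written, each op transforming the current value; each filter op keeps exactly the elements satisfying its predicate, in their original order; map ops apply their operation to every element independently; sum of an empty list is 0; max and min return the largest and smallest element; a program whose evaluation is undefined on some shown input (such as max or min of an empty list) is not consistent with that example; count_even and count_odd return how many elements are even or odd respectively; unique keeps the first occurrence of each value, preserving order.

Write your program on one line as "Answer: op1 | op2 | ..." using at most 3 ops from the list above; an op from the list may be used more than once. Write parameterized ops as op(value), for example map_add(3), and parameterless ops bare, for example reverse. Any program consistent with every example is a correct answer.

filter_odd | sum

Check, running the answer program on each example:
  [31, -50, 34] -> [31] -> 31
  [-24, -45, 46, -12, -23, 40, 23, 40, -18, 45] -> [-45, -23, 23, 45] -> 0
  [-21, -41, -27] -> [-21, -41, -27] -> -89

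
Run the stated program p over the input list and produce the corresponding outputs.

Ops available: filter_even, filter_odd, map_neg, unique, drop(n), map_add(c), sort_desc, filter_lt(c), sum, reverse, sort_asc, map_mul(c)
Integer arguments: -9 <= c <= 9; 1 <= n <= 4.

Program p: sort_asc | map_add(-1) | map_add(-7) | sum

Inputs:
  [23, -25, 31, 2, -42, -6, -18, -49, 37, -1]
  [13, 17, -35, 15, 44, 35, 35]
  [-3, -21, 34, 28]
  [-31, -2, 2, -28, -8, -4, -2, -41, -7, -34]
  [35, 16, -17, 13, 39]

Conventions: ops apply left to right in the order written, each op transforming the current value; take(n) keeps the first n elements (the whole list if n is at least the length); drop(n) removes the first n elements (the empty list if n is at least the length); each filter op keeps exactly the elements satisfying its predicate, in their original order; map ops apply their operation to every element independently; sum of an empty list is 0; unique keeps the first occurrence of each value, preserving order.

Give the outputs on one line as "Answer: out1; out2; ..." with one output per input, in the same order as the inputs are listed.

Execution, op by op:
  [23, -25, 31, 2, -42, -6, -18, -49, 37, -1] -> [-49, -42, -25, -18, -6, -1, 2, 23, 31, 37] -> [-50, -43, -26, -19, -7, -2, 1, 22, 30, 36] -> [-57, -50, -33, -26, -14, -9, -6, 15, 23, 29] -> -128
  [13, 17, -35, 15, 44, 35, 35] -> [-35, 13, 15, 17, 35, 35, 44] -> [-36, 12, 14, 16, 34, 34, 43] -> [-43, 5, 7, 9, 27, 27, 36] -> 68
  [-3, -21, 34, 28] -> [-21, -3, 28, 34] -> [-22, -4, 27, 33] -> [-29, -11, 20, 26] -> 6
  [-31, -2, 2, -28, -8, -4, -2, -41, -7, -34] -> [-41, -34, -31, -28, -8, -7, -4, -2, -2, 2] -> [-42, -35, -32, -29, -9, -8, -5, -3, -3, 1] -> [-49, -42, -39, -36, -16, -15, -12, -10, -10, -6] -> -235
  [35, 16, -17, 13, 39] -> [-17, 13, 16, 35, 39] -> [-18, 12, 15, 34, 38] -> [-25, 5, 8, 27, 31] -> 46

-128; 68; 6; -235; 46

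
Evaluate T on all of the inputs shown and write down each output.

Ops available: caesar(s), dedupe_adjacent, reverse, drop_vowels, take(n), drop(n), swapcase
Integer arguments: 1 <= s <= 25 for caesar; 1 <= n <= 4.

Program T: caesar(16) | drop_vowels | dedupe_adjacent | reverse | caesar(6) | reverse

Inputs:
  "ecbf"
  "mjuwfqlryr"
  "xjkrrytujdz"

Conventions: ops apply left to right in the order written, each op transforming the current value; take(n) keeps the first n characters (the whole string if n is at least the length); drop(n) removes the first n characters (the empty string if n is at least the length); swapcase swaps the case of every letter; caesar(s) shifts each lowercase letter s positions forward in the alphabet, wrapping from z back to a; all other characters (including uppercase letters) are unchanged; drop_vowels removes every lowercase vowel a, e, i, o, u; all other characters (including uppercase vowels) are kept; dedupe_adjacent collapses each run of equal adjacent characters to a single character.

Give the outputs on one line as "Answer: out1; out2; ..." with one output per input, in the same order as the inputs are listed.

"yxb"; "ifqsbmhn"; "tfnpqfzv"

Execution, op by op:
  "ecbf" -> "usrv" -> "srv" -> "srv" -> "vrs" -> "bxy" -> "yxb"
  "mjuwfqlryr" -> "czkmvgbhoh" -> "czkmvgbhh" -> "czkmvgbh" -> "hbgvmkzc" -> "nhmbsqfi" -> "ifqsbmhn"
  "xjkrrytujdz" -> "nzahhojkztp" -> "nzhhjkztp" -> "nzhjkztp" -> "ptzkjhzn" -> "vzfqpnft" -> "tfnpqfzv"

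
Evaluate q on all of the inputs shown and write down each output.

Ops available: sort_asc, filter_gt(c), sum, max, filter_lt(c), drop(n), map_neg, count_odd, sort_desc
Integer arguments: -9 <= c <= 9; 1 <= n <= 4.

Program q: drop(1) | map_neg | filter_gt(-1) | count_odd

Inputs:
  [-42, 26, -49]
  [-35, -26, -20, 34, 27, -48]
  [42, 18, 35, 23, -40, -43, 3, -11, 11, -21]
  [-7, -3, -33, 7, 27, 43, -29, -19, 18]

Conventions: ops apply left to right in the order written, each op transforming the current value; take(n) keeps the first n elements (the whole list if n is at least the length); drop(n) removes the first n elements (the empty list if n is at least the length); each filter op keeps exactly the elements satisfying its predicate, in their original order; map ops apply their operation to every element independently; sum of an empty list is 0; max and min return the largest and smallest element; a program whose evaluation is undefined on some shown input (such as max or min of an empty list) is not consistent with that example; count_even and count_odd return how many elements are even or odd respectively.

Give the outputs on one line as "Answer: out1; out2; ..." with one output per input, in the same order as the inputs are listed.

1; 0; 3; 4

Execution, op by op:
  [-42, 26, -49] -> [26, -49] -> [-26, 49] -> [49] -> 1
  [-35, -26, -20, 34, 27, -48] -> [-26, -20, 34, 27, -48] -> [26, 20, -34, -27, 48] -> [26, 20, 48] -> 0
  [42, 18, 35, 23, -40, -43, 3, -11, 11, -21] -> [18, 35, 23, -40, -43, 3, -11, 11, -21] -> [-18, -35, -23, 40, 43, -3, 11, -11, 21] -> [40, 43, 11, 21] -> 3
  [-7, -3, -33, 7, 27, 43, -29, -19, 18] -> [-3, -33, 7, 27, 43, -29, -19, 18] -> [3, 33, -7, -27, -43, 29, 19, -18] -> [3, 33, 29, 19] -> 4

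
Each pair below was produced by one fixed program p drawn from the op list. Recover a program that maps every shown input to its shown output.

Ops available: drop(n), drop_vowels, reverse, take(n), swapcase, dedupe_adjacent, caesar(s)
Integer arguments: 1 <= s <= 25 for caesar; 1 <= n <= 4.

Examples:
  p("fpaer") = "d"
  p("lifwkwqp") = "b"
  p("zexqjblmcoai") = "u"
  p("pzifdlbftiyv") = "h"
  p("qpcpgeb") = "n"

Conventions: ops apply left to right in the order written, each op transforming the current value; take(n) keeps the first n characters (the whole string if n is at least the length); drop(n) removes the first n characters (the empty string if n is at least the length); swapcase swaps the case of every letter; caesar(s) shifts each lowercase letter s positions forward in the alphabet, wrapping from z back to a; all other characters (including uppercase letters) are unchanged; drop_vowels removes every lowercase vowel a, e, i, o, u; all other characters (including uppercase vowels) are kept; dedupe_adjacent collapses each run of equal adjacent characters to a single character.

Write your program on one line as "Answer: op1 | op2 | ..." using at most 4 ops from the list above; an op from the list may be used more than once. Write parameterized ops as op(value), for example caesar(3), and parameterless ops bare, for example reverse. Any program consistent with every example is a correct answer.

reverse | caesar(12) | take(1)

Check, running the answer program on each example:
  "fpaer" -> "reapf" -> "dqmbr" -> "d"
  "lifwkwqp" -> "pqwkwfil" -> "bciwirux" -> "b"
  "zexqjblmcoai" -> "iaocmlbjqxez" -> "umaoyxnvcjql" -> "u"
  "pzifdlbftiyv" -> "vyitfbldfizp" -> "hkufrnxprulb" -> "h"
  "qpcpgeb" -> "begpcpq" -> "nqsbobc" -> "n"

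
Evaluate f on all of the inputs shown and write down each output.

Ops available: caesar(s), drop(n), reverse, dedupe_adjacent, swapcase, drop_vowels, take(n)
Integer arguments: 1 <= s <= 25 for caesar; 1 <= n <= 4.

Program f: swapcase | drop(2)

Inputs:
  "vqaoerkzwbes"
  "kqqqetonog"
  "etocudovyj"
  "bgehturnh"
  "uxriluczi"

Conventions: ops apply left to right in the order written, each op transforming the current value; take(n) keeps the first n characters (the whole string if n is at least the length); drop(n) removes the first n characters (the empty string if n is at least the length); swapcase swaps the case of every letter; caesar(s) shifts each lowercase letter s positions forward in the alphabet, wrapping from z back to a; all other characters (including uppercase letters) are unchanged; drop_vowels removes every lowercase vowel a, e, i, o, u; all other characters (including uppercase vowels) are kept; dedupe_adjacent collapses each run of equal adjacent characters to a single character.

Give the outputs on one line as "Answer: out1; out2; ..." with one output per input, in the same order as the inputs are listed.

"AOERKZWBES"; "QQETONOG"; "OCUDOVYJ"; "EHTURNH"; "RILUCZI"

Execution, op by op:
  "vqaoerkzwbes" -> "VQAOERKZWBES" -> "AOERKZWBES"
  "kqqqetonog" -> "KQQQETONOG" -> "QQETONOG"
  "etocudovyj" -> "ETOCUDOVYJ" -> "OCUDOVYJ"
  "bgehturnh" -> "BGEHTURNH" -> "EHTURNH"
  "uxriluczi" -> "UXRILUCZI" -> "RILUCZI"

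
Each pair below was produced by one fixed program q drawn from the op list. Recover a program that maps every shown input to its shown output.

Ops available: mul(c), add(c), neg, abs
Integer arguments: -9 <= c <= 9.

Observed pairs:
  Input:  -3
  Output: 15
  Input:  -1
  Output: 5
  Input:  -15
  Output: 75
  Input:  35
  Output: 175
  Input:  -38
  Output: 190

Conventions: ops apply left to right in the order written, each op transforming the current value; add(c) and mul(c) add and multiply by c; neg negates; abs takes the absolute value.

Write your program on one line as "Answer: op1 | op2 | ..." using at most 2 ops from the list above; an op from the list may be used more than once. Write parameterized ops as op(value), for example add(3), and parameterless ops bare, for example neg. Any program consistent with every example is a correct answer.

abs | mul(5)

Check, running the answer program on each example:
  -3 -> 3 -> 15
  -1 -> 1 -> 5
  -15 -> 15 -> 75
  35 -> 35 -> 175
  -38 -> 38 -> 190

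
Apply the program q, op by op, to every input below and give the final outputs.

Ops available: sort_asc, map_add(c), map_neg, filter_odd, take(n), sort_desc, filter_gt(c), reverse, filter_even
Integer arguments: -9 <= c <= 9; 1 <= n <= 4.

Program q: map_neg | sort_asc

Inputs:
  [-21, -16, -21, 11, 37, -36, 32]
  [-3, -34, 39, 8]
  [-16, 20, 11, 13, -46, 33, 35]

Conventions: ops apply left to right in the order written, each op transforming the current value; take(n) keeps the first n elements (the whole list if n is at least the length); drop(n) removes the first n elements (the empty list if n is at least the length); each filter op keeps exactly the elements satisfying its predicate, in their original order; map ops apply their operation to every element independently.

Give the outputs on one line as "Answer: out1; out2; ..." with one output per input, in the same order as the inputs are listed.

Execution, op by op:
  [-21, -16, -21, 11, 37, -36, 32] -> [21, 16, 21, -11, -37, 36, -32] -> [-37, -32, -11, 16, 21, 21, 36]
  [-3, -34, 39, 8] -> [3, 34, -39, -8] -> [-39, -8, 3, 34]
  [-16, 20, 11, 13, -46, 33, 35] -> [16, -20, -11, -13, 46, -33, -35] -> [-35, -33, -20, -13, -11, 16, 46]

[-37, -32, -11, 16, 21, 21, 36]; [-39, -8, 3, 34]; [-35, -33, -20, -13, -11, 16, 46]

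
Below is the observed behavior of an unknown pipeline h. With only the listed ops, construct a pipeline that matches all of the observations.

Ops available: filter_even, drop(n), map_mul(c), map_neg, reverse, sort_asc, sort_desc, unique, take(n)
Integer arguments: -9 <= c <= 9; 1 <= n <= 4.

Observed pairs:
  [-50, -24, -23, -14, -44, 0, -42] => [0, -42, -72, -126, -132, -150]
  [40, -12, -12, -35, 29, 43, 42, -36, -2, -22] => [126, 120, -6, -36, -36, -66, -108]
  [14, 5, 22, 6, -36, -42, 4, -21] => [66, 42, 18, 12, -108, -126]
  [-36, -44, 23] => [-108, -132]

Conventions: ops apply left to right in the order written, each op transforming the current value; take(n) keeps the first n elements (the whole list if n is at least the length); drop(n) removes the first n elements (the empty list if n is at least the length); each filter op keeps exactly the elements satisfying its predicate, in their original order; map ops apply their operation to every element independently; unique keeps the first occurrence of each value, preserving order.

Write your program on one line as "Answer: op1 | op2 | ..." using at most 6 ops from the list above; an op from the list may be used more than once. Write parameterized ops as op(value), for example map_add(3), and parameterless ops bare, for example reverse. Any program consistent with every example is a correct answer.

reverse | map_neg | sort_asc | filter_even | map_mul(-3)

Check, running the answer program on each example:
  [-50, -24, -23, -14, -44, 0, -42] -> [-42, 0, -44, -14, -23, -24, -50] -> [42, 0, 44, 14, 23, 24, 50] -> [0, 14, 23, 24, 42, 44, 50] -> [0, 14, 24, 42, 44, 50] -> [0, -42, -72, -126, -132, -150]
  [40, -12, -12, -35, 29, 43, 42, -36, -2, -22] -> [-22, -2, -36, 42, 43, 29, -35, -12, -12, 40] -> [22, 2, 36, -42, -43, -29, 35, 12, 12, -40] -> [-43, -42, -40, -29, 2, 12, 12, 22, 35, 36] -> [-42, -40, 2, 12, 12, 22, 36] -> [126, 120, -6, -36, -36, -66, -108]
  [14, 5, 22, 6, -36, -42, 4, -21] -> [-21, 4, -42, -36, 6, 22, 5, 14] -> [21, -4, 42, 36, -6, -22, -5, -14] -> [-22, -14, -6, -5, -4, 21, 36, 42] -> [-22, -14, -6, -4, 36, 42] -> [66, 42, 18, 12, -108, -126]
  [-36, -44, 23] -> [23, -44, -36] -> [-23, 44, 36] -> [-23, 36, 44] -> [36, 44] -> [-108, -132]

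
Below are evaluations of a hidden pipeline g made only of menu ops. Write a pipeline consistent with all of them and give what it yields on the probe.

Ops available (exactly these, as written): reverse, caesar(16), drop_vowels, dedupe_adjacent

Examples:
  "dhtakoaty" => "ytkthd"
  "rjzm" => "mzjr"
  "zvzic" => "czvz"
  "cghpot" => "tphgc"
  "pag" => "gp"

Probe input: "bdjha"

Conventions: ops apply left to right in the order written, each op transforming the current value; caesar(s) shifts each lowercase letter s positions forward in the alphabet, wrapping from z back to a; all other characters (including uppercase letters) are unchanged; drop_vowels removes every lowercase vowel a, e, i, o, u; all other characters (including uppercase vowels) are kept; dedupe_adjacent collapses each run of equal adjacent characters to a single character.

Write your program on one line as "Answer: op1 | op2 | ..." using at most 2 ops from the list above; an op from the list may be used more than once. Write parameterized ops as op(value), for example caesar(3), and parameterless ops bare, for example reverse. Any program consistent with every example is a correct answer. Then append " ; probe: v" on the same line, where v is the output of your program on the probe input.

reverse | drop_vowels ; probe: "hjdb"

Check, running the answer program on each example:
  "dhtakoaty" -> "ytaokathd" -> "ytkthd"
  "rjzm" -> "mzjr" -> "mzjr"
  "zvzic" -> "cizvz" -> "czvz"
  "cghpot" -> "tophgc" -> "tphgc"
  "pag" -> "gap" -> "gp"
  probe: "bdjha" -> "ahjdb" -> "hjdb"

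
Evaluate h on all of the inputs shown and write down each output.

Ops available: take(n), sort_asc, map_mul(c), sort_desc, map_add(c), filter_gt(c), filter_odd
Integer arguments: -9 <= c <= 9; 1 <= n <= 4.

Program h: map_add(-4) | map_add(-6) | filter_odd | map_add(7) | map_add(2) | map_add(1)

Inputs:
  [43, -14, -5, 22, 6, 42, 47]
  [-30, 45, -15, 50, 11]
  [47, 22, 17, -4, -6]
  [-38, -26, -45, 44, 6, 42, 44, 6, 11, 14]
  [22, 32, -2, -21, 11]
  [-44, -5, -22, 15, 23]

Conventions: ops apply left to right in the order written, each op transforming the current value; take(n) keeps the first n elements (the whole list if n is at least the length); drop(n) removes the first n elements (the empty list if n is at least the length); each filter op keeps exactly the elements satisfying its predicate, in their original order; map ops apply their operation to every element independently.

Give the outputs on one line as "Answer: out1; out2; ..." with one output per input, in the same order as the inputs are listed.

Execution, op by op:
  [43, -14, -5, 22, 6, 42, 47] -> [39, -18, -9, 18, 2, 38, 43] -> [33, -24, -15, 12, -4, 32, 37] -> [33, -15, 37] -> [40, -8, 44] -> [42, -6, 46] -> [43, -5, 47]
  [-30, 45, -15, 50, 11] -> [-34, 41, -19, 46, 7] -> [-40, 35, -25, 40, 1] -> [35, -25, 1] -> [42, -18, 8] -> [44, -16, 10] -> [45, -15, 11]
  [47, 22, 17, -4, -6] -> [43, 18, 13, -8, -10] -> [37, 12, 7, -14, -16] -> [37, 7] -> [44, 14] -> [46, 16] -> [47, 17]
  [-38, -26, -45, 44, 6, 42, 44, 6, 11, 14] -> [-42, -30, -49, 40, 2, 38, 40, 2, 7, 10] -> [-48, -36, -55, 34, -4, 32, 34, -4, 1, 4] -> [-55, 1] -> [-48, 8] -> [-46, 10] -> [-45, 11]
  [22, 32, -2, -21, 11] -> [18, 28, -6, -25, 7] -> [12, 22, -12, -31, 1] -> [-31, 1] -> [-24, 8] -> [-22, 10] -> [-21, 11]
  [-44, -5, -22, 15, 23] -> [-48, -9, -26, 11, 19] -> [-54, -15, -32, 5, 13] -> [-15, 5, 13] -> [-8, 12, 20] -> [-6, 14, 22] -> [-5, 15, 23]

[43, -5, 47]; [45, -15, 11]; [47, 17]; [-45, 11]; [-21, 11]; [-5, 15, 23]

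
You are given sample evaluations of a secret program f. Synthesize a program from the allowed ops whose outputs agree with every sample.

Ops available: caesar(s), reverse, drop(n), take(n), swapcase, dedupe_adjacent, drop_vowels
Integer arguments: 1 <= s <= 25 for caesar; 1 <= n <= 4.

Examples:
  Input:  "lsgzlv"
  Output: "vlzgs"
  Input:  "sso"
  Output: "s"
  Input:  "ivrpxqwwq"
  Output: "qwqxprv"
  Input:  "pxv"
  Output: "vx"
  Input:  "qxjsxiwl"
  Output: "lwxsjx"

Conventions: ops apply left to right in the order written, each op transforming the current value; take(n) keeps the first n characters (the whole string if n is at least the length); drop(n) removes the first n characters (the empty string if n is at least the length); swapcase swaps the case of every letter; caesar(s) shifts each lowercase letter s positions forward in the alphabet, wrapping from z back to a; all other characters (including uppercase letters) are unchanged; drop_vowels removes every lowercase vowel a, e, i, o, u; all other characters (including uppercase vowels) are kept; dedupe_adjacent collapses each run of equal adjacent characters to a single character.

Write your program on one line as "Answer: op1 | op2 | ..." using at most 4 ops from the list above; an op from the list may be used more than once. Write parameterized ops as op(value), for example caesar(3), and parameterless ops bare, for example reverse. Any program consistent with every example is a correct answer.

drop(1) | drop_vowels | reverse | dedupe_adjacent

Check, running the answer program on each example:
  "lsgzlv" -> "sgzlv" -> "sgzlv" -> "vlzgs" -> "vlzgs"
  "sso" -> "so" -> "s" -> "s" -> "s"
  "ivrpxqwwq" -> "vrpxqwwq" -> "vrpxqwwq" -> "qwwqxprv" -> "qwqxprv"
  "pxv" -> "xv" -> "xv" -> "vx" -> "vx"
  "qxjsxiwl" -> "xjsxiwl" -> "xjsxwl" -> "lwxsjx" -> "lwxsjx"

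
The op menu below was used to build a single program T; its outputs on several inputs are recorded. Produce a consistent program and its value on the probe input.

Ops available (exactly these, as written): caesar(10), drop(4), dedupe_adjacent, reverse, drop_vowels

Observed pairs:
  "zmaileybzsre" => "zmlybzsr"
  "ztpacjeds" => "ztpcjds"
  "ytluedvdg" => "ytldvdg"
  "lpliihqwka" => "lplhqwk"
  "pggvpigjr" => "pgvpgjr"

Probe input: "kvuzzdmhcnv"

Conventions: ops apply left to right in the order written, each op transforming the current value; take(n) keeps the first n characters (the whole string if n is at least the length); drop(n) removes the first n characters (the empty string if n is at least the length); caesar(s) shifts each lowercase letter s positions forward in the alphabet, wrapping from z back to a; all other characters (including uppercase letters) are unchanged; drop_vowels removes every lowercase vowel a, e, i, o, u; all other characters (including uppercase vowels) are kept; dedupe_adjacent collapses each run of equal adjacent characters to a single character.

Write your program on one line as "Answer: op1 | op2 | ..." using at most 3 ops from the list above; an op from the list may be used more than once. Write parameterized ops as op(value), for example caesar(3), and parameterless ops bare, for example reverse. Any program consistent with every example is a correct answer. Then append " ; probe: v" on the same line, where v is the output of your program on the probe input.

dedupe_adjacent | drop_vowels ; probe: "kvzdmhcnv"

Check, running the answer program on each example:
  "zmaileybzsre" -> "zmaileybzsre" -> "zmlybzsr"
  "ztpacjeds" -> "ztpacjeds" -> "ztpcjds"
  "ytluedvdg" -> "ytluedvdg" -> "ytldvdg"
  "lpliihqwka" -> "lplihqwka" -> "lplhqwk"
  "pggvpigjr" -> "pgvpigjr" -> "pgvpgjr"
  probe: "kvuzzdmhcnv" -> "kvuzdmhcnv" -> "kvzdmhcnv"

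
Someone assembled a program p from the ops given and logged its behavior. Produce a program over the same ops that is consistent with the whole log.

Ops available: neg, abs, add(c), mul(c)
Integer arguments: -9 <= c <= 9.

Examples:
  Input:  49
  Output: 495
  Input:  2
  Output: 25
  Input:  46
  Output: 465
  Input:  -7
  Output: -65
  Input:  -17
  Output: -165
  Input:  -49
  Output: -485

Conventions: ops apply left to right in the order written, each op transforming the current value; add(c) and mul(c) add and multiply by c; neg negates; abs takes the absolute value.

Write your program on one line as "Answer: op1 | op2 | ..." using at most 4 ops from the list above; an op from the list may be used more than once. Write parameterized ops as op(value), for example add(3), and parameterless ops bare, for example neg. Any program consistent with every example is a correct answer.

mul(2) | neg | add(-1) | mul(-5)

Check, running the answer program on each example:
  49 -> 98 -> -98 -> -99 -> 495
  2 -> 4 -> -4 -> -5 -> 25
  46 -> 92 -> -92 -> -93 -> 465
  -7 -> -14 -> 14 -> 13 -> -65
  -17 -> -34 -> 34 -> 33 -> -165
  -49 -> -98 -> 98 -> 97 -> -485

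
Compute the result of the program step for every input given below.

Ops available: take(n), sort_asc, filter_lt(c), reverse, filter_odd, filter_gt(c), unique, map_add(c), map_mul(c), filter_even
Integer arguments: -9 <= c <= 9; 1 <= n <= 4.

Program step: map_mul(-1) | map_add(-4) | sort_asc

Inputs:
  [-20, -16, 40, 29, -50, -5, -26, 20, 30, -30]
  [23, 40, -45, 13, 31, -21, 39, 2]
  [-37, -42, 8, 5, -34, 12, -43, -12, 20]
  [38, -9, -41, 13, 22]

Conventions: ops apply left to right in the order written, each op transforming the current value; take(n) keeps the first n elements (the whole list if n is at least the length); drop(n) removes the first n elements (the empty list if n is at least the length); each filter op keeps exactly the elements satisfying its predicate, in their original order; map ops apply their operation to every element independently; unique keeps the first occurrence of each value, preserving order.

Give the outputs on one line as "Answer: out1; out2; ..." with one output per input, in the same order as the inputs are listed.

Execution, op by op:
  [-20, -16, 40, 29, -50, -5, -26, 20, 30, -30] -> [20, 16, -40, -29, 50, 5, 26, -20, -30, 30] -> [16, 12, -44, -33, 46, 1, 22, -24, -34, 26] -> [-44, -34, -33, -24, 1, 12, 16, 22, 26, 46]
  [23, 40, -45, 13, 31, -21, 39, 2] -> [-23, -40, 45, -13, -31, 21, -39, -2] -> [-27, -44, 41, -17, -35, 17, -43, -6] -> [-44, -43, -35, -27, -17, -6, 17, 41]
  [-37, -42, 8, 5, -34, 12, -43, -12, 20] -> [37, 42, -8, -5, 34, -12, 43, 12, -20] -> [33, 38, -12, -9, 30, -16, 39, 8, -24] -> [-24, -16, -12, -9, 8, 30, 33, 38, 39]
  [38, -9, -41, 13, 22] -> [-38, 9, 41, -13, -22] -> [-42, 5, 37, -17, -26] -> [-42, -26, -17, 5, 37]

[-44, -34, -33, -24, 1, 12, 16, 22, 26, 46]; [-44, -43, -35, -27, -17, -6, 17, 41]; [-24, -16, -12, -9, 8, 30, 33, 38, 39]; [-42, -26, -17, 5, 37]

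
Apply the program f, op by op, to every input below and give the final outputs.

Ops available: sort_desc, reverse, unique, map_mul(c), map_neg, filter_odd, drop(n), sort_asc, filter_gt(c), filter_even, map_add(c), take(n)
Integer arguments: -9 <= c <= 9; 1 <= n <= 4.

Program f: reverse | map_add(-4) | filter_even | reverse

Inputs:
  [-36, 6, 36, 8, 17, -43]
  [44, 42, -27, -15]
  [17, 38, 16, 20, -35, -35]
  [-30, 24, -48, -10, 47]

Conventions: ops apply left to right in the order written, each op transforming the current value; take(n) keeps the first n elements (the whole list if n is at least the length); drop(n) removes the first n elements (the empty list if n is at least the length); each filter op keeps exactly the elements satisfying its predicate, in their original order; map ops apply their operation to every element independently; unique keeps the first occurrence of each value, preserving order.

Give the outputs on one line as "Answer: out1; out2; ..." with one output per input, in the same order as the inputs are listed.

[-40, 2, 32, 4]; [40, 38]; [34, 12, 16]; [-34, 20, -52, -14]

Execution, op by op:
  [-36, 6, 36, 8, 17, -43] -> [-43, 17, 8, 36, 6, -36] -> [-47, 13, 4, 32, 2, -40] -> [4, 32, 2, -40] -> [-40, 2, 32, 4]
  [44, 42, -27, -15] -> [-15, -27, 42, 44] -> [-19, -31, 38, 40] -> [38, 40] -> [40, 38]
  [17, 38, 16, 20, -35, -35] -> [-35, -35, 20, 16, 38, 17] -> [-39, -39, 16, 12, 34, 13] -> [16, 12, 34] -> [34, 12, 16]
  [-30, 24, -48, -10, 47] -> [47, -10, -48, 24, -30] -> [43, -14, -52, 20, -34] -> [-14, -52, 20, -34] -> [-34, 20, -52, -14]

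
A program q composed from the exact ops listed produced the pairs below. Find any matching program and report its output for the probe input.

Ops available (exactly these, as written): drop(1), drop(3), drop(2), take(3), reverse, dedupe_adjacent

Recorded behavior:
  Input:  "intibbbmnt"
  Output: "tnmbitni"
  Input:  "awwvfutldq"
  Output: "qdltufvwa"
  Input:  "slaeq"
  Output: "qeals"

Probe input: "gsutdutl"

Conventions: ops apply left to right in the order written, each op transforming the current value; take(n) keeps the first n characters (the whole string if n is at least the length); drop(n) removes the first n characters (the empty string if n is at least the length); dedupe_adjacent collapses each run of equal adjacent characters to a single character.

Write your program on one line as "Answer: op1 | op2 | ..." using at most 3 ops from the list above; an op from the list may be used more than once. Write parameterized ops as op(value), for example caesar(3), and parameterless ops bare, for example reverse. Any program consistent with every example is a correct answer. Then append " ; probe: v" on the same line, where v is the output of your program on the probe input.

reverse | dedupe_adjacent ; probe: "ltudtusg"

Check, running the answer program on each example:
  "intibbbmnt" -> "tnmbbbitni" -> "tnmbitni"
  "awwvfutldq" -> "qdltufvwwa" -> "qdltufvwa"
  "slaeq" -> "qeals" -> "qeals"
  probe: "gsutdutl" -> "ltudtusg" -> "ltudtusg"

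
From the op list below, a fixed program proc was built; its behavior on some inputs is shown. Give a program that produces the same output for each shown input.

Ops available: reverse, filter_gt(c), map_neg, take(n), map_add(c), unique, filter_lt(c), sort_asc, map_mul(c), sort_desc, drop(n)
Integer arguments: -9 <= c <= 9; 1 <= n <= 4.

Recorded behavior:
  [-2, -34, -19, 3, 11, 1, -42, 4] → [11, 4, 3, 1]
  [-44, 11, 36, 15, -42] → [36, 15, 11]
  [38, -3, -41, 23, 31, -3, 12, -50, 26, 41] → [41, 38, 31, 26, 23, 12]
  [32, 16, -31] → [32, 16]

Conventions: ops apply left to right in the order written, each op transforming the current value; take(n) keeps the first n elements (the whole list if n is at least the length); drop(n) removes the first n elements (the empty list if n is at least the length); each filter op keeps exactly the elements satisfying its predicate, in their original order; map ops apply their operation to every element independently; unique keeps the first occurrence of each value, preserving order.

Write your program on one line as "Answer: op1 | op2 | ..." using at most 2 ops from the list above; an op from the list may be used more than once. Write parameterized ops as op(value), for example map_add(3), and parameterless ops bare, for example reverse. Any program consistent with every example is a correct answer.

filter_gt(-1) | sort_desc

Check, running the answer program on each example:
  [-2, -34, -19, 3, 11, 1, -42, 4] -> [3, 11, 1, 4] -> [11, 4, 3, 1]
  [-44, 11, 36, 15, -42] -> [11, 36, 15] -> [36, 15, 11]
  [38, -3, -41, 23, 31, -3, 12, -50, 26, 41] -> [38, 23, 31, 12, 26, 41] -> [41, 38, 31, 26, 23, 12]
  [32, 16, -31] -> [32, 16] -> [32, 16]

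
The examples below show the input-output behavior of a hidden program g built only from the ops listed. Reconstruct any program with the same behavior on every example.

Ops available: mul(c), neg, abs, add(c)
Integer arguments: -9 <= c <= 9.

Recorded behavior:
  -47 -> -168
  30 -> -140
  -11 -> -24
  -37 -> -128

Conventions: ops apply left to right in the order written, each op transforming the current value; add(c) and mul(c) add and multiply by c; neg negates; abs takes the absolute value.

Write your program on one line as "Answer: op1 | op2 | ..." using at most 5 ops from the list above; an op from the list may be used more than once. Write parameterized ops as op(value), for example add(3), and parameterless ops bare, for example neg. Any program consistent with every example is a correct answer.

add(5) | abs | neg | mul(4)

Check, running the answer program on each example:
  -47 -> -42 -> 42 -> -42 -> -168
  30 -> 35 -> 35 -> -35 -> -140
  -11 -> -6 -> 6 -> -6 -> -24
  -37 -> -32 -> 32 -> -32 -> -128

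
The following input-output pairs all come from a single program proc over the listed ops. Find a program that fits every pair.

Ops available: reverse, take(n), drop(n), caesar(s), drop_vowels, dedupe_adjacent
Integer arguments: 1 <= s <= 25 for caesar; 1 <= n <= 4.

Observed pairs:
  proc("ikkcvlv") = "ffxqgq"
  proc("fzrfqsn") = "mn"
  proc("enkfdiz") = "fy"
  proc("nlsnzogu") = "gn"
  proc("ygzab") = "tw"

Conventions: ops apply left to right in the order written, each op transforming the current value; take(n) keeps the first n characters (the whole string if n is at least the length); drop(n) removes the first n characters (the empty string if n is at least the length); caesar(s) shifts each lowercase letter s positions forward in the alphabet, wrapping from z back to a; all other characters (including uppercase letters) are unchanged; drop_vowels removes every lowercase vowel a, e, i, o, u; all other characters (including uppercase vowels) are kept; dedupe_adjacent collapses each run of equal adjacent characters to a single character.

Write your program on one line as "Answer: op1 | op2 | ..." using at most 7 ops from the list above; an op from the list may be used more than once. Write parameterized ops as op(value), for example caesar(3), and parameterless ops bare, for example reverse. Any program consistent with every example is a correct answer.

drop_vowels | caesar(19) | caesar(21) | drop_vowels | caesar(7) | drop_vowels

Check, running the answer program on each example:
  "ikkcvlv" -> "kkcvlv" -> "ddvoeo" -> "yyqjzj" -> "yyqjzj" -> "ffxqgq" -> "ffxqgq"
  "fzrfqsn" -> "fzrfqsn" -> "yskyjlg" -> "tnftegb" -> "tnftgb" -> "aumani" -> "mn"
  "enkfdiz" -> "nkfdz" -> "gdyws" -> "bytrn" -> "bytrn" -> "ifayu" -> "fy"
  "nlsnzogu" -> "nlsnzg" -> "gelgsz" -> "bzgbnu" -> "bzgbn" -> "igniu" -> "gn"
  "ygzab" -> "ygzb" -> "rzsu" -> "munp" -> "mnp" -> "tuw" -> "tw"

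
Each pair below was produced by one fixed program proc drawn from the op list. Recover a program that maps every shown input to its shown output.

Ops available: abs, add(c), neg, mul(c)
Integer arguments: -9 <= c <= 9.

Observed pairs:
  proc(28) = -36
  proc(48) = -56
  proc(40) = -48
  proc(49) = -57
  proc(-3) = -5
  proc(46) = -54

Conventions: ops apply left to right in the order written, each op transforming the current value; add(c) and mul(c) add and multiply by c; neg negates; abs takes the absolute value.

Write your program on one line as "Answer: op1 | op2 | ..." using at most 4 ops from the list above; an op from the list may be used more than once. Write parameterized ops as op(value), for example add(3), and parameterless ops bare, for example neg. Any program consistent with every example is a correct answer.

add(-1) | add(9) | neg

Check, running the answer program on each example:
  28 -> 27 -> 36 -> -36
  48 -> 47 -> 56 -> -56
  40 -> 39 -> 48 -> -48
  49 -> 48 -> 57 -> -57
  -3 -> -4 -> 5 -> -5
  46 -> 45 -> 54 -> -54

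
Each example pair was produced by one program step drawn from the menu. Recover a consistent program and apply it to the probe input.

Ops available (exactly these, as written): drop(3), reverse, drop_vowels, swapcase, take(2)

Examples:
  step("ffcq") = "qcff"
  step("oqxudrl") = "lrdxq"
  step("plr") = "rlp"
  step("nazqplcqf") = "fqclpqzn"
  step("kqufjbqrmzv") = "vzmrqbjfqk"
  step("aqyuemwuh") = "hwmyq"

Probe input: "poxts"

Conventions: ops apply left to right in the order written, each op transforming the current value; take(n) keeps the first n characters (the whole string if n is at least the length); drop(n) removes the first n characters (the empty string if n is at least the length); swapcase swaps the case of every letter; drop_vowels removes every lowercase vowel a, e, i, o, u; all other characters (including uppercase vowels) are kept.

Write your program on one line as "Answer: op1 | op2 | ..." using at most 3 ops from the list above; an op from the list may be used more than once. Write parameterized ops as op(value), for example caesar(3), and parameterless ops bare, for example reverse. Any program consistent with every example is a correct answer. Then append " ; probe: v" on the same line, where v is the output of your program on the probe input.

reverse | drop_vowels ; probe: "stxp"

Check, running the answer program on each example:
  "ffcq" -> "qcff" -> "qcff"
  "oqxudrl" -> "lrduxqo" -> "lrdxq"
  "plr" -> "rlp" -> "rlp"
  "nazqplcqf" -> "fqclpqzan" -> "fqclpqzn"
  "kqufjbqrmzv" -> "vzmrqbjfuqk" -> "vzmrqbjfqk"
  "aqyuemwuh" -> "huwmeuyqa" -> "hwmyq"
  probe: "poxts" -> "stxop" -> "stxp"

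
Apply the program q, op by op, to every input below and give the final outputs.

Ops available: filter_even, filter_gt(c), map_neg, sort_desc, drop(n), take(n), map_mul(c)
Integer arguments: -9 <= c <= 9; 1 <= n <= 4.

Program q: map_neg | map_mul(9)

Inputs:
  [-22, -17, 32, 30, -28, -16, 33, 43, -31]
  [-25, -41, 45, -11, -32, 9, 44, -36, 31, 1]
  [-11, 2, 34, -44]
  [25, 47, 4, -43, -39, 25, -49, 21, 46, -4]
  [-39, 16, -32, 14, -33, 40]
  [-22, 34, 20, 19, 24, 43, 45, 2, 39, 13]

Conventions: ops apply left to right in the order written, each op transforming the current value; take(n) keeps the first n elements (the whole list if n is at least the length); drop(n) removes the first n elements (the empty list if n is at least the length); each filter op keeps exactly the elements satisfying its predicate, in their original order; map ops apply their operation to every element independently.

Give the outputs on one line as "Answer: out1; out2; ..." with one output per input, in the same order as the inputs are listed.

[198, 153, -288, -270, 252, 144, -297, -387, 279]; [225, 369, -405, 99, 288, -81, -396, 324, -279, -9]; [99, -18, -306, 396]; [-225, -423, -36, 387, 351, -225, 441, -189, -414, 36]; [351, -144, 288, -126, 297, -360]; [198, -306, -180, -171, -216, -387, -405, -18, -351, -117]

Execution, op by op:
  [-22, -17, 32, 30, -28, -16, 33, 43, -31] -> [22, 17, -32, -30, 28, 16, -33, -43, 31] -> [198, 153, -288, -270, 252, 144, -297, -387, 279]
  [-25, -41, 45, -11, -32, 9, 44, -36, 31, 1] -> [25, 41, -45, 11, 32, -9, -44, 36, -31, -1] -> [225, 369, -405, 99, 288, -81, -396, 324, -279, -9]
  [-11, 2, 34, -44] -> [11, -2, -34, 44] -> [99, -18, -306, 396]
  [25, 47, 4, -43, -39, 25, -49, 21, 46, -4] -> [-25, -47, -4, 43, 39, -25, 49, -21, -46, 4] -> [-225, -423, -36, 387, 351, -225, 441, -189, -414, 36]
  [-39, 16, -32, 14, -33, 40] -> [39, -16, 32, -14, 33, -40] -> [351, -144, 288, -126, 297, -360]
  [-22, 34, 20, 19, 24, 43, 45, 2, 39, 13] -> [22, -34, -20, -19, -24, -43, -45, -2, -39, -13] -> [198, -306, -180, -171, -216, -387, -405, -18, -351, -117]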